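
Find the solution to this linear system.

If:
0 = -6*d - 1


Then:
d = -1/6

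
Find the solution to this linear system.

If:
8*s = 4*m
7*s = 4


Then:
m = 8/7
s = 4/7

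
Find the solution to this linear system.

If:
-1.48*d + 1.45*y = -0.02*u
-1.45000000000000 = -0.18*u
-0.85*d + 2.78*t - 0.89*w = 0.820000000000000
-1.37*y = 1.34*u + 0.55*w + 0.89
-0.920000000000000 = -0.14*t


Then:
d = -25.56
t = 6.57
u = 8.06
w = 44.02
y = -26.20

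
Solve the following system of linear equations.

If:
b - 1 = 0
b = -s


Then:
b = 1
s = -1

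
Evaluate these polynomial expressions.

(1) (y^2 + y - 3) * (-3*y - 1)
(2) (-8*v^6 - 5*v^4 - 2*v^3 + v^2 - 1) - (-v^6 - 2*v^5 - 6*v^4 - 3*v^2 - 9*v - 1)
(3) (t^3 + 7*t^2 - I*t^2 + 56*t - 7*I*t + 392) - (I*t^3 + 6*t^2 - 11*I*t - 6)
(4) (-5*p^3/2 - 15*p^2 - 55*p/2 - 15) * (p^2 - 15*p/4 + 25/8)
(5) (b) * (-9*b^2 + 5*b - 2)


(1) = -3*y^3 - 4*y^2 + 8*y + 3
(2) = -7*v^6 + 2*v^5 + v^4 - 2*v^3 + 4*v^2 + 9*v
(3) = t^3 - I*t^3 + t^2 - I*t^2 + 56*t + 4*I*t + 398
(4) = -5*p^5/2 - 45*p^4/8 + 335*p^3/16 + 165*p^2/4 - 475*p/16 - 375/8
(5) = -9*b^3 + 5*b^2 - 2*b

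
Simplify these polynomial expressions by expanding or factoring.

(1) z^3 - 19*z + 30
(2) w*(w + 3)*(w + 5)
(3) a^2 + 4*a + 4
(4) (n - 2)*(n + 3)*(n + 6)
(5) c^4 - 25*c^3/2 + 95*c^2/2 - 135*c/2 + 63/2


(1) = (z - 3)*(z - 2)*(z + 5)
(2) = w^3 + 8*w^2 + 15*w
(3) = (a + 2)^2
(4) = n^3 + 7*n^2 - 36
(5) = (c - 7)*(c - 3)*(c - 3/2)*(c - 1)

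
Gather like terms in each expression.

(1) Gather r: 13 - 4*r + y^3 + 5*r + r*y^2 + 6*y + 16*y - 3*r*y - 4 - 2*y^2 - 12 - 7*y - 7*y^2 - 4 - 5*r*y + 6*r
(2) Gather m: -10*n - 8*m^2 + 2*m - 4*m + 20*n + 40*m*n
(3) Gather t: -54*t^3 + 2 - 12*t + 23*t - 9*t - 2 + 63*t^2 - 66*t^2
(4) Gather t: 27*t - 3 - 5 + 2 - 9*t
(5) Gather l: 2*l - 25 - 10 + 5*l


(1) = r*(y^2 - 8*y + 7) + y^3 - 9*y^2 + 15*y - 7
(2) = -8*m^2 + m*(40*n - 2) + 10*n
(3) = -54*t^3 - 3*t^2 + 2*t
(4) = 18*t - 6
(5) = 7*l - 35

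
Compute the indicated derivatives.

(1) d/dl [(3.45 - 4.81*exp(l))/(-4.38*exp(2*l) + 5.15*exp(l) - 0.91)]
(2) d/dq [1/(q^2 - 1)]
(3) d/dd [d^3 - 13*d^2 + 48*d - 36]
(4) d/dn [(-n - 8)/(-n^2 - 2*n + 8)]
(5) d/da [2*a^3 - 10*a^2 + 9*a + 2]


(1) = (-21.0678*exp(2*l) + 30.222*exp(l) - 13.3904)*exp(l)/(19.1844*exp(4*l) - 45.114*exp(3*l) + 34.4941*exp(2*l) - 9.373*exp(l) + 0.8281)
(2) = -2*q/(q^2 - 1)^2
(3) = 3*d^2 - 26*d + 48
(4) = (n^2 + 2*n - 2*(n + 1)*(n + 8) - 8)/(n^2 + 2*n - 8)^2
(5) = 6*a^2 - 20*a + 9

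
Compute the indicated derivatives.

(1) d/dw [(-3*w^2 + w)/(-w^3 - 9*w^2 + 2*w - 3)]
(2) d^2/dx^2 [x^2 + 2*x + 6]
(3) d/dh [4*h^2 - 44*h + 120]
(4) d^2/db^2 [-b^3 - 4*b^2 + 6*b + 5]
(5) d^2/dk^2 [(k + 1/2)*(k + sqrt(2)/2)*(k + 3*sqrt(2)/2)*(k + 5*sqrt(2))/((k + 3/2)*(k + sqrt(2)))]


(1) = (-3*w^4 + 2*w^3 + 3*w^2 + 18*w - 3)/(w^6 + 18*w^5 + 77*w^4 - 30*w^3 + 58*w^2 - 12*w + 9)
(2) = 2
(3) = 8*h - 44
(4) = -6*b - 8
(5) = 2*(8*k^6 + 24*sqrt(2)*k^5 + 36*k^5 + 102*k^4 + 108*sqrt(2)*k^4 + 149*k^3 + 234*sqrt(2)*k^3 - 153*sqrt(2)*k^2 + 756*k^2 - 306*k + 504*sqrt(2)*k - 120*sqrt(2) + 336)/(8*k^6 + 24*sqrt(2)*k^5 + 36*k^5 + 102*k^4 + 108*sqrt(2)*k^4 + 243*k^3 + 178*sqrt(2)*k^3 + 153*sqrt(2)*k^2 + 324*k^2 + 108*sqrt(2)*k + 162*k + 54*sqrt(2))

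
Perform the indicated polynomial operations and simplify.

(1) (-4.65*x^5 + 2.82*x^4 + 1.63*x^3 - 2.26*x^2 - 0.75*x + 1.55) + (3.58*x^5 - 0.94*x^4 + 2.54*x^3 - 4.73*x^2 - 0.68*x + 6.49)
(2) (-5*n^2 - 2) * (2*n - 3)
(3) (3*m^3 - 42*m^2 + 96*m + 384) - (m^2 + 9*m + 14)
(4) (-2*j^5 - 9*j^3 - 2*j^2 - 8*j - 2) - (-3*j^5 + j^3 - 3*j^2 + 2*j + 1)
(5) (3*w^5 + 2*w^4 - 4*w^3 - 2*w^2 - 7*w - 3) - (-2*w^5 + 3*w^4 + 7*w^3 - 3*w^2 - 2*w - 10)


(1) = -1.07*x^5 + 1.88*x^4 + 4.17*x^3 - 6.99*x^2 - 1.43*x + 8.04
(2) = -10*n^3 + 15*n^2 - 4*n + 6
(3) = 3*m^3 - 43*m^2 + 87*m + 370
(4) = j^5 - 10*j^3 + j^2 - 10*j - 3
(5) = 5*w^5 - w^4 - 11*w^3 + w^2 - 5*w + 7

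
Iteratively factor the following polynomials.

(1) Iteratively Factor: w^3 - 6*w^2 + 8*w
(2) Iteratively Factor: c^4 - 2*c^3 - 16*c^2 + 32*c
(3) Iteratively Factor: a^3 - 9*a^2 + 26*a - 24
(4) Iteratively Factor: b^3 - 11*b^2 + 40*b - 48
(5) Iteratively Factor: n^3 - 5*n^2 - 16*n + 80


(1) = (w - 4)*(w^2 - 2*w) = w*(w - 4)*(w - 2)
(2) = (c + 4)*(c^3 - 6*c^2 + 8*c) = c*(c + 4)*(c^2 - 6*c + 8) = c*(c - 2)*(c + 4)*(c - 4)
(3) = (a - 4)*(a^2 - 5*a + 6) = (a - 4)*(a - 2)*(a - 3)
(4) = (b - 4)*(b^2 - 7*b + 12) = (b - 4)*(b - 3)*(b - 4)
(5) = (n + 4)*(n^2 - 9*n + 20) = (n - 5)*(n + 4)*(n - 4)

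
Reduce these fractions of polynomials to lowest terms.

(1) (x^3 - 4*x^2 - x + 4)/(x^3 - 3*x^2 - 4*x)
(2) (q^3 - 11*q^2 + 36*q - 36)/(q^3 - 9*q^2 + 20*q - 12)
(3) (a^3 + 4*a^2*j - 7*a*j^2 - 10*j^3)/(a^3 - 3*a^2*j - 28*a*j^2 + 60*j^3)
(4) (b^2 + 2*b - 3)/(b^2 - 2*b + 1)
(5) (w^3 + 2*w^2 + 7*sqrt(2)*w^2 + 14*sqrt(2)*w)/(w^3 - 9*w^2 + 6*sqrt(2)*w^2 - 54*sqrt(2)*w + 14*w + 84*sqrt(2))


(1) = (x - 1)/x
(2) = (q - 3)/(q - 1)
(3) = (a + j)/(a - 6*j)
(4) = (b + 3)/(b - 1)
(5) = (w^3 + w^2*(2 + 7*sqrt(2)) + 14*sqrt(2)*w)/(w^3 + w^2*(-9 + 6*sqrt(2)) + w*(14 - 54*sqrt(2)) + 84*sqrt(2))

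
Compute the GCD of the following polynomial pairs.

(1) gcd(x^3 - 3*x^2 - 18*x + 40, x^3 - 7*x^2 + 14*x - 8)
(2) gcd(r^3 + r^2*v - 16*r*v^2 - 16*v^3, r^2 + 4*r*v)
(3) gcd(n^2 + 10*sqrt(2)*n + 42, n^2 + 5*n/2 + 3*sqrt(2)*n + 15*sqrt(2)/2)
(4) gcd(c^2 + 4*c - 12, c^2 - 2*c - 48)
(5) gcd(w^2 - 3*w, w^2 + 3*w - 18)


(1) = gcd((x - 5)*(x - 2)*(x + 4), (x - 4)*(x - 2)*(x - 1)) = x - 2
(2) = r + 4*v
(3) = gcd((n + 3*sqrt(2))*(n + 7*sqrt(2)), (n + 5/2)*(n + 3*sqrt(2))) = n + 3*sqrt(2)
(4) = gcd((c - 2)*(c + 6), (c - 8)*(c + 6)) = c + 6
(5) = gcd(w*(w - 3), (w - 3)*(w + 6)) = w - 3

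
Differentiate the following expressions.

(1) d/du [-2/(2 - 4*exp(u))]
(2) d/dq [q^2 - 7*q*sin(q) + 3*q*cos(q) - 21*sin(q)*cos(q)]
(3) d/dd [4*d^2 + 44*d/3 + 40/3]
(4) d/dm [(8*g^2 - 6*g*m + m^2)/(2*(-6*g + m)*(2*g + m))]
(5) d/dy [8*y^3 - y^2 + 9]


(1) = -2*exp(u)/(2*exp(u) - 1)^2
(2) = -3*q*sin(q) - 7*q*cos(q) + 2*q - 7*sin(q) + 3*cos(q) - 21*cos(2*q)
(3) = 8*d + 44/3
(4) = g*(52*g^2 - 20*g*m + m^2)/(144*g^4 + 96*g^3*m - 8*g^2*m^2 - 8*g*m^3 + m^4)
(5) = 2*y*(12*y - 1)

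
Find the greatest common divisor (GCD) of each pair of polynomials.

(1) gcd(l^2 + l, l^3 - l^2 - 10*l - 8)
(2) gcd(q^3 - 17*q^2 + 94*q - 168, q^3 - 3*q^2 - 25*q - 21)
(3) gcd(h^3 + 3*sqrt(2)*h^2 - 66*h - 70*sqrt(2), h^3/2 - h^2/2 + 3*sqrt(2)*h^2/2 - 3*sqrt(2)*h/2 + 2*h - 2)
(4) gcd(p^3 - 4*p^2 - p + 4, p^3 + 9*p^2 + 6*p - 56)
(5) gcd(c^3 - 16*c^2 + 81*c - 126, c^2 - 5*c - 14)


(1) = gcd(l*(l + 1), (l - 4)*(l + 1)*(l + 2)) = l + 1
(2) = q - 7
(3) = gcd((h - 5*sqrt(2))*(h + sqrt(2))*(h + 7*sqrt(2)), (h/2 + sqrt(2)/2)*(h - 1)*(h + 2*sqrt(2))) = h + sqrt(2)
(4) = 1
(5) = gcd((c - 7)*(c - 6)*(c - 3), (c - 7)*(c + 2)) = c - 7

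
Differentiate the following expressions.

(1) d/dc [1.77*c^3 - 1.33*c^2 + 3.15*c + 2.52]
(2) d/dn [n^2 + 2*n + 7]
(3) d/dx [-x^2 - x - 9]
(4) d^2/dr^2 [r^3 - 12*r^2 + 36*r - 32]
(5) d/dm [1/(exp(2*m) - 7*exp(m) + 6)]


(1) = 5.31*c^2 - 2.66*c + 3.15
(2) = 2*n + 2
(3) = -2*x - 1
(4) = 6*r - 24
(5) = (7 - 2*exp(m))*exp(m)/(exp(2*m) - 7*exp(m) + 6)^2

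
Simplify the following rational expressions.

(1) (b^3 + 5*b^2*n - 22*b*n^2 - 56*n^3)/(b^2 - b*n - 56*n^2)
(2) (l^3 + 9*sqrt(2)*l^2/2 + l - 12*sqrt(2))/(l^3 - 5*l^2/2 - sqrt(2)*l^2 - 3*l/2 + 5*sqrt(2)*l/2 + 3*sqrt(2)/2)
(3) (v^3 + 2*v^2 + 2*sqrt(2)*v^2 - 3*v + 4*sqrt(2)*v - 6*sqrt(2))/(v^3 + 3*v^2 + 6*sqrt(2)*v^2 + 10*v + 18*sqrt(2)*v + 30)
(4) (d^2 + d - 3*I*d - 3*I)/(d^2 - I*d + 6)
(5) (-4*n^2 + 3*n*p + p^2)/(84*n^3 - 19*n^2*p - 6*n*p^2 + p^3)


(1) = (b^2 - 2*b*n - 8*n^2)/(b - 8*n)
(2) = (4*l^2 + 22*sqrt(2)*l + 48)/(4*l^2 - 10*l - 6)
(3) = (v^2 + v*(-1 + 2*sqrt(2)) - 2*sqrt(2))/(v^2 + 6*sqrt(2)*v + 10)
(4) = (d + 1)/(d + 2*I)
(5) = (-n + p)/(21*n^2 - 10*n*p + p^2)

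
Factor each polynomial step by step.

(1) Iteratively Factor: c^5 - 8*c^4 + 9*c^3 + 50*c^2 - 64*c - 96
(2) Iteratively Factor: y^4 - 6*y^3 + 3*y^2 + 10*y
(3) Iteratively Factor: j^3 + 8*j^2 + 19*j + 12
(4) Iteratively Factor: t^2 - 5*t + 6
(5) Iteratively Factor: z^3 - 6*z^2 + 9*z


(1) = (c + 1)*(c^4 - 9*c^3 + 18*c^2 + 32*c - 96) = (c - 4)*(c + 1)*(c^3 - 5*c^2 - 2*c + 24) = (c - 4)*(c + 1)*(c + 2)*(c^2 - 7*c + 12) = (c - 4)*(c - 3)*(c + 1)*(c + 2)*(c - 4)
(2) = (y - 5)*(y^3 - y^2 - 2*y) = y*(y - 5)*(y^2 - y - 2) = y*(y - 5)*(y + 1)*(y - 2)
(3) = (j + 1)*(j^2 + 7*j + 12) = (j + 1)*(j + 3)*(j + 4)
(4) = (t - 2)*(t - 3)
(5) = (z - 3)*(z^2 - 3*z) = (z - 3)^2*(z)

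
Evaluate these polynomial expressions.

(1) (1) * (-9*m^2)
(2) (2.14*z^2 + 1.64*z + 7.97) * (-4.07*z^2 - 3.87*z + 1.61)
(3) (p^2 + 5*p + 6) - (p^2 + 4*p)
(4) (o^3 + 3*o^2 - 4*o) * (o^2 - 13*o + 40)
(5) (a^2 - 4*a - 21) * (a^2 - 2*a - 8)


(1) = -9*m^2
(2) = -8.7098*z^4 - 14.9566*z^3 - 35.3393*z^2 - 28.2035*z + 12.8317
(3) = p + 6
(4) = o^5 - 10*o^4 - 3*o^3 + 172*o^2 - 160*o
(5) = a^4 - 6*a^3 - 21*a^2 + 74*a + 168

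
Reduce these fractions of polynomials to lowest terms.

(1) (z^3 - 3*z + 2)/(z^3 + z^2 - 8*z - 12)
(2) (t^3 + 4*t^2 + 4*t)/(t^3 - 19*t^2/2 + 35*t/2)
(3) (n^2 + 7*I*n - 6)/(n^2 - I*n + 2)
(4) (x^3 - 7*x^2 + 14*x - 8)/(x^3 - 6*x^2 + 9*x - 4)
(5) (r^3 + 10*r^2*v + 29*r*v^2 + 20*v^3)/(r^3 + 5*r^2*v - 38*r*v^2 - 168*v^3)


(1) = (z^2 - 2*z + 1)/(z^2 - z - 6)
(2) = (2*t^2 + 8*t + 8)/(2*t^2 - 19*t + 35)
(3) = (n + 6*I)/(n - 2*I)
(4) = (x - 2)/(x - 1)
(5) = (r^2 + 6*r*v + 5*v^2)/(r^2 + r*v - 42*v^2)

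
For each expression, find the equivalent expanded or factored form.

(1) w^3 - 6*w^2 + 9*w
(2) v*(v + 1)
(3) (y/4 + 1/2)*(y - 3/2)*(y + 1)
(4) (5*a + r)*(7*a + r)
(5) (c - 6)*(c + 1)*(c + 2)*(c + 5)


(1) = w*(w - 3)^2
(2) = v^2 + v
(3) = y^3/4 + 3*y^2/8 - 5*y/8 - 3/4
(4) = 35*a^2 + 12*a*r + r^2
(5) = c^4 + 2*c^3 - 31*c^2 - 92*c - 60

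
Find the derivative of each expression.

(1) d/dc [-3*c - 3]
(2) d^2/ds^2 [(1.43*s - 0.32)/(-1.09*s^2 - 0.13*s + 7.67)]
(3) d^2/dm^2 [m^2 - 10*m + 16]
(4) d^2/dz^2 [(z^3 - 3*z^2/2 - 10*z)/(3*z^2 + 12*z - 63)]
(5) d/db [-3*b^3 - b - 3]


(1) = -3
(2) = (-(1.43*s - 0.32)*(2.18*s + 0.13)*(4.36*s + 0.26) + (9.3522*s - 0.3258)*(1.09*s^2 + 0.13*s - 7.67))/(1.09*s^2 + 0.13*s - 7.67)^3
(3) = 2
(4) = 11*(2*z^3 - 21*z^2 + 42*z - 91)/(z^6 + 12*z^5 - 15*z^4 - 440*z^3 + 315*z^2 + 5292*z - 9261)
(5) = -9*b^2 - 1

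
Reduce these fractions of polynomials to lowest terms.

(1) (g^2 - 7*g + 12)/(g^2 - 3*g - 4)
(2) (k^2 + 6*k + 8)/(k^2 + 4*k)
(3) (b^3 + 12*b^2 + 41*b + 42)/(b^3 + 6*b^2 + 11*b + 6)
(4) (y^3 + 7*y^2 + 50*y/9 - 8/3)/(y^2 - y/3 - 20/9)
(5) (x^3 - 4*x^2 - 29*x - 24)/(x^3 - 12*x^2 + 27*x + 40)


(1) = (g - 3)/(g + 1)
(2) = (k + 2)/k
(3) = (b + 7)/(b + 1)
(4) = (3*y^2 + 17*y - 6)/(3*y - 5)
(5) = (x + 3)/(x - 5)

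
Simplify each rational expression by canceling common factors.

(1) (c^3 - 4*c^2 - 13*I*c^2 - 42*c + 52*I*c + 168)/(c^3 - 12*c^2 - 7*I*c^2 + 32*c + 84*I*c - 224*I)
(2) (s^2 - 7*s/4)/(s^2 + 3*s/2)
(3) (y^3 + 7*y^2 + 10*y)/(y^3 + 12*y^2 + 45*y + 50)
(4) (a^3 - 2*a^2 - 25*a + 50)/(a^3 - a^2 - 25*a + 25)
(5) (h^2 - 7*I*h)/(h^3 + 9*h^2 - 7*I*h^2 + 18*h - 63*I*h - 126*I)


(1) = (c - 6*I)/(c - 8)
(2) = (4*s - 7)/(4*s + 6)
(3) = y/(y + 5)
(4) = (a - 2)/(a - 1)
(5) = h/(h^2 + 9*h + 18)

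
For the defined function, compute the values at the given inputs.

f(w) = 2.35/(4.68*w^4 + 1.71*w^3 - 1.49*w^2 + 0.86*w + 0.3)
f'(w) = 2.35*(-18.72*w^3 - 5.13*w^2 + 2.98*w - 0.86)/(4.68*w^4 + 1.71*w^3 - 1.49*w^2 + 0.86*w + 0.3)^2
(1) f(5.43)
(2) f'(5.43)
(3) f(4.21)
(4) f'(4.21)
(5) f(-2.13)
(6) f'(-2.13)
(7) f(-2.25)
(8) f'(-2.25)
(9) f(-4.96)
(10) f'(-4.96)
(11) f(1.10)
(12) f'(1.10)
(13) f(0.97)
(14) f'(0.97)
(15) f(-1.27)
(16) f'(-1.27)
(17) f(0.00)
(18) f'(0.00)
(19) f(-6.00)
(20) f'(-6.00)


(1) = 0.00
(2) = -0.00
(3) = 0.00
(4) = -0.00
(5) = 0.03
(6) = 0.07
(7) = 0.03
(8) = 0.05
(9) = 0.00
(10) = 0.00
(11) = 0.27
(12) = -0.92
(13) = 0.43
(14) = -1.58
(15) = 0.43
(16) = 1.99
(17) = 7.83
(18) = -22.46
(19) = 0.00
(20) = 0.00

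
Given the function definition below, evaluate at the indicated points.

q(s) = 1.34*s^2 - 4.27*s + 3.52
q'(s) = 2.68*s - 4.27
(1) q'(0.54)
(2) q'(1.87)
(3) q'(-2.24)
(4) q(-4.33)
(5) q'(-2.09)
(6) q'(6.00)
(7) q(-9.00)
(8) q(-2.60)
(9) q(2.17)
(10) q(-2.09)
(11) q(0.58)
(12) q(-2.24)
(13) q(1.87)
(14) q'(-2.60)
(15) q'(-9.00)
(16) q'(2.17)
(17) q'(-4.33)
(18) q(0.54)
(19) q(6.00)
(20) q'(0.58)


(1) = -2.82
(2) = 0.74
(3) = -10.27
(4) = 47.13
(5) = -9.87
(6) = 11.81
(7) = 150.49
(8) = 23.68
(9) = 0.56
(10) = 18.30
(11) = 1.49
(12) = 19.81
(13) = 0.22
(14) = -11.24
(15) = -28.39
(16) = 1.55
(17) = -15.87
(18) = 1.60
(19) = 26.14
(20) = -2.72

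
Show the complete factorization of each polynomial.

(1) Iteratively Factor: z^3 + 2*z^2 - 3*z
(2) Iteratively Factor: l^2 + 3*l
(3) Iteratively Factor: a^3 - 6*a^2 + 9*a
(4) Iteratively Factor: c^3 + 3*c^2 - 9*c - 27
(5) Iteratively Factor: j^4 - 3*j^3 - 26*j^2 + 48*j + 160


(1) = (z)*(z^2 + 2*z - 3) = z*(z + 3)*(z - 1)
(2) = (l)*(l + 3)
(3) = (a - 3)*(a^2 - 3*a) = (a - 3)^2*(a)
(4) = (c - 3)*(c^2 + 6*c + 9) = (c - 3)*(c + 3)*(c + 3)
(5) = (j + 4)*(j^3 - 7*j^2 + 2*j + 40) = (j + 2)*(j + 4)*(j^2 - 9*j + 20) = (j - 4)*(j + 2)*(j + 4)*(j - 5)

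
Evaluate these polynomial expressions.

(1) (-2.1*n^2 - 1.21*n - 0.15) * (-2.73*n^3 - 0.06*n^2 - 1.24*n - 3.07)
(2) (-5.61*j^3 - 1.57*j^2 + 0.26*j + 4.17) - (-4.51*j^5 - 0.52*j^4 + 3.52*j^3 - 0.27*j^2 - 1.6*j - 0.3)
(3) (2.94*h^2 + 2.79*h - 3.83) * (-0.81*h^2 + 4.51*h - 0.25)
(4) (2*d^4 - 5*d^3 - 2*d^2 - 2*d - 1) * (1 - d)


(1) = 5.733*n^5 + 3.4293*n^4 + 3.0861*n^3 + 7.9564*n^2 + 3.9007*n + 0.4605
(2) = 4.51*j^5 + 0.52*j^4 - 9.13*j^3 - 1.3*j^2 + 1.86*j + 4.47
(3) = -2.3814*h^4 + 10.9995*h^3 + 14.9502*h^2 - 17.9708*h + 0.9575
(4) = -2*d^5 + 7*d^4 - 3*d^3 - d - 1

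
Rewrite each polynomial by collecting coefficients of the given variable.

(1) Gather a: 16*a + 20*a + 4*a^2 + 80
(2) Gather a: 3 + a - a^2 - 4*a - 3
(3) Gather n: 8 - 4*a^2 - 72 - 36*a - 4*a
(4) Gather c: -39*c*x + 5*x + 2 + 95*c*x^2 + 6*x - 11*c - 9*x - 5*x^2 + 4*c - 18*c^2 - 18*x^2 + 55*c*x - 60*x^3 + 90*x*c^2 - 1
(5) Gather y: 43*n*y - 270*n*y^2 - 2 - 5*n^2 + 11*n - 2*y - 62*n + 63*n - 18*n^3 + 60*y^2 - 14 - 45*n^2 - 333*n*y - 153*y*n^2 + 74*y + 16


(1) = 4*a^2 + 36*a + 80
(2) = -a^2 - 3*a
(3) = -4*a^2 - 40*a - 64
(4) = c^2*(90*x - 18) + c*(95*x^2 + 16*x - 7) - 60*x^3 - 23*x^2 + 2*x + 1
(5) = -18*n^3 - 50*n^2 + 12*n + y^2*(60 - 270*n) + y*(-153*n^2 - 290*n + 72)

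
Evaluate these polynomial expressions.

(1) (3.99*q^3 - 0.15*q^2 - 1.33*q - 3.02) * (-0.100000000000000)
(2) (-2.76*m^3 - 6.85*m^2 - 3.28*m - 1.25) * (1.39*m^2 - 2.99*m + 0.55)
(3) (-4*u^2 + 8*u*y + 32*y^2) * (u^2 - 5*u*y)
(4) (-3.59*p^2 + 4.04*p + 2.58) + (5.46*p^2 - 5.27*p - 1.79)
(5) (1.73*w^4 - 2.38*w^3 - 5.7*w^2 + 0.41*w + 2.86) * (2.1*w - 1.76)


(1) = -0.399*q^3 + 0.015*q^2 + 0.133*q + 0.302
(2) = -3.8364*m^5 - 1.2691*m^4 + 14.4043*m^3 + 4.3022*m^2 + 1.9335*m - 0.6875
(3) = -4*u^4 + 28*u^3*y - 8*u^2*y^2 - 160*u*y^3
(4) = 1.87*p^2 - 1.23*p + 0.79
(5) = 3.633*w^5 - 8.0428*w^4 - 7.7812*w^3 + 10.893*w^2 + 5.2844*w - 5.0336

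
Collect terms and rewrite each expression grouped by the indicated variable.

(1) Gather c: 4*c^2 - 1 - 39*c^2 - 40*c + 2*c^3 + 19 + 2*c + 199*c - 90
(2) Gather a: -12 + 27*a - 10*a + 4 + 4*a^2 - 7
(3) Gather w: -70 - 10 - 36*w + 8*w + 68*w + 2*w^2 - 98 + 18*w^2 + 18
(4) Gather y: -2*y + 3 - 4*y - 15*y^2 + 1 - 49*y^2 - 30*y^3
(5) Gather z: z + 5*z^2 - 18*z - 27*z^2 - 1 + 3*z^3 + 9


(1) = 2*c^3 - 35*c^2 + 161*c - 72
(2) = 4*a^2 + 17*a - 15
(3) = 20*w^2 + 40*w - 160
(4) = -30*y^3 - 64*y^2 - 6*y + 4
(5) = 3*z^3 - 22*z^2 - 17*z + 8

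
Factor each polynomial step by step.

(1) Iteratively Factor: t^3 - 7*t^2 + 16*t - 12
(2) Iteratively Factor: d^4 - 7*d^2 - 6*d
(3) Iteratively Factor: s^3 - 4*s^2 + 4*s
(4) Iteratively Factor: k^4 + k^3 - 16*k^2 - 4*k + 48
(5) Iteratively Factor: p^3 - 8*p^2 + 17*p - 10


(1) = (t - 3)*(t^2 - 4*t + 4) = (t - 3)*(t - 2)*(t - 2)
(2) = (d)*(d^3 - 7*d - 6) = d*(d + 1)*(d^2 - d - 6) = d*(d - 3)*(d + 1)*(d + 2)
(3) = (s - 2)*(s^2 - 2*s) = s*(s - 2)*(s - 2)
(4) = (k + 4)*(k^3 - 3*k^2 - 4*k + 12) = (k - 3)*(k + 4)*(k^2 - 4) = (k - 3)*(k + 2)*(k + 4)*(k - 2)
(5) = (p - 5)*(p^2 - 3*p + 2) = (p - 5)*(p - 1)*(p - 2)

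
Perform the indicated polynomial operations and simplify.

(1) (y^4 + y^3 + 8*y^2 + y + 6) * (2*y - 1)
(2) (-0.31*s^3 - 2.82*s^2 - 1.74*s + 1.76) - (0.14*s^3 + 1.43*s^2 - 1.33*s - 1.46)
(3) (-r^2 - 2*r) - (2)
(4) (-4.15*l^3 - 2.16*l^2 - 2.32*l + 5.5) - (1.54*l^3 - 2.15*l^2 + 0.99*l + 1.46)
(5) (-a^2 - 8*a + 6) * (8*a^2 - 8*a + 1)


(1) = 2*y^5 + y^4 + 15*y^3 - 6*y^2 + 11*y - 6
(2) = -0.45*s^3 - 4.25*s^2 - 0.41*s + 3.22
(3) = -r^2 - 2*r - 2
(4) = -5.69*l^3 - 0.01*l^2 - 3.31*l + 4.04
(5) = -8*a^4 - 56*a^3 + 111*a^2 - 56*a + 6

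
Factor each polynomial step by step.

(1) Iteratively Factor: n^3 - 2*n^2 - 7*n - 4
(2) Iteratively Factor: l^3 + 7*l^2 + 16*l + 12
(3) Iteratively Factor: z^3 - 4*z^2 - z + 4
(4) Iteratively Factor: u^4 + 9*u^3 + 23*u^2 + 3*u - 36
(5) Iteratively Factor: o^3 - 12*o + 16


(1) = (n + 1)*(n^2 - 3*n - 4) = (n - 4)*(n + 1)*(n + 1)
(2) = (l + 2)*(l^2 + 5*l + 6) = (l + 2)*(l + 3)*(l + 2)
(3) = (z - 1)*(z^2 - 3*z - 4) = (z - 4)*(z - 1)*(z + 1)
(4) = (u - 1)*(u^3 + 10*u^2 + 33*u + 36) = (u - 1)*(u + 3)*(u^2 + 7*u + 12) = (u - 1)*(u + 3)^2*(u + 4)
(5) = (o - 2)*(o^2 + 2*o - 8) = (o - 2)^2*(o + 4)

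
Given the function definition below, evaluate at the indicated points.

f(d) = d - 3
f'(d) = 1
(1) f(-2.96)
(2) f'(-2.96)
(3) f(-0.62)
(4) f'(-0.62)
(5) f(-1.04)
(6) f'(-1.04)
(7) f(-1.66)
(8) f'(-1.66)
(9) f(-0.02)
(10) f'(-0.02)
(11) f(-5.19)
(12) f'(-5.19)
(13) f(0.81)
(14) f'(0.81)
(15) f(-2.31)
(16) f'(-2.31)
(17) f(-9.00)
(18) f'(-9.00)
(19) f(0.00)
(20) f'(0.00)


(1) = -5.96
(2) = 1.00
(3) = -3.62
(4) = 1.00
(5) = -4.04
(6) = 1.00
(7) = -4.66
(8) = 1.00
(9) = -3.02
(10) = 1.00
(11) = -8.19
(12) = 1.00
(13) = -2.19
(14) = 1.00
(15) = -5.31
(16) = 1.00
(17) = -12.00
(18) = 1.00
(19) = -3.00
(20) = 1.00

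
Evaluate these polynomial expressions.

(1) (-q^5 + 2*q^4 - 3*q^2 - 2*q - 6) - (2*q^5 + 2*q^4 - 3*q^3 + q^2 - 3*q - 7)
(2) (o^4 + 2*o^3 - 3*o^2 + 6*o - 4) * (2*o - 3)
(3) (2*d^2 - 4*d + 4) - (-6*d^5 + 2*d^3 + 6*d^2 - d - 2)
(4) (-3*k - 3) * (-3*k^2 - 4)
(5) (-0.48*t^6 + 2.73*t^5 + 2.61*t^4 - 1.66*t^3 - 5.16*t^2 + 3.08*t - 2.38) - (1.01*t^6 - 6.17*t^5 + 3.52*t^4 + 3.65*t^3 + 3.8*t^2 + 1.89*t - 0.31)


(1) = -3*q^5 + 3*q^3 - 4*q^2 + q + 1
(2) = 2*o^5 + o^4 - 12*o^3 + 21*o^2 - 26*o + 12
(3) = 6*d^5 - 2*d^3 - 4*d^2 - 3*d + 6
(4) = 9*k^3 + 9*k^2 + 12*k + 12
(5) = -1.49*t^6 + 8.9*t^5 - 0.91*t^4 - 5.31*t^3 - 8.96*t^2 + 1.19*t - 2.07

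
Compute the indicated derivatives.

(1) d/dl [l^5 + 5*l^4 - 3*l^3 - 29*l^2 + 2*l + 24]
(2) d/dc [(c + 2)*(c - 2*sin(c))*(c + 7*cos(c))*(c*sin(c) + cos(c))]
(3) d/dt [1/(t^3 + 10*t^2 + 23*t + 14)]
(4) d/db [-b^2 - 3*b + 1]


(1) = 5*l^4 + 20*l^3 - 9*l^2 - 58*l + 2
(2) = c*(c + 2)*(c - 2*sin(c))*(c + 7*cos(c))*cos(c) - (c + 2)*(c - 2*sin(c))*(c*sin(c) + cos(c))*(7*sin(c) - 1) - (c + 2)*(c + 7*cos(c))*(c*sin(c) + cos(c))*(2*cos(c) - 1) + (c - 2*sin(c))*(c + 7*cos(c))*(c*sin(c) + cos(c))
(3) = (-3*t^2 - 20*t - 23)/(t^3 + 10*t^2 + 23*t + 14)^2
(4) = -2*b - 3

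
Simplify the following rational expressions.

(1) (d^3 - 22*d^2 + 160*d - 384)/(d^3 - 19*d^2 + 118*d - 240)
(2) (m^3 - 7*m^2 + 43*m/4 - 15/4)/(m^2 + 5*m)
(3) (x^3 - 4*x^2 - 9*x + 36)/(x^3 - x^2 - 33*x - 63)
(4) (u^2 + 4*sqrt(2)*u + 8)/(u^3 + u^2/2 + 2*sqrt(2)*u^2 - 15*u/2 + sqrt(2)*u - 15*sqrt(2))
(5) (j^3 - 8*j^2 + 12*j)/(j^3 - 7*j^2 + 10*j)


(1) = (d - 8)/(d - 5)
(2) = (4*m^3 - 28*m^2 + 43*m - 15)/(4*m^2 + 20*m)
(3) = (x^2 - 7*x + 12)/(x^2 - 4*x - 21)
(4) = (2*u + 4*sqrt(2))/(2*u^2 + u - 15)
(5) = (j - 6)/(j - 5)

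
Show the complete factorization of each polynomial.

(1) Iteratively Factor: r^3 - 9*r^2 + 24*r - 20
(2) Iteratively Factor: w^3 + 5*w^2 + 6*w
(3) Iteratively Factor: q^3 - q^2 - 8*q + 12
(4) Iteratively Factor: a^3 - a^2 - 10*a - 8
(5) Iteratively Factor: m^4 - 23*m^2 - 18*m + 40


(1) = (r - 5)*(r^2 - 4*r + 4) = (r - 5)*(r - 2)*(r - 2)
(2) = (w + 2)*(w^2 + 3*w) = (w + 2)*(w + 3)*(w)
(3) = (q - 2)*(q^2 + q - 6) = (q - 2)^2*(q + 3)
(4) = (a + 1)*(a^2 - 2*a - 8) = (a - 4)*(a + 1)*(a + 2)
(5) = (m + 4)*(m^3 - 4*m^2 - 7*m + 10) = (m - 5)*(m + 4)*(m^2 + m - 2) = (m - 5)*(m + 2)*(m + 4)*(m - 1)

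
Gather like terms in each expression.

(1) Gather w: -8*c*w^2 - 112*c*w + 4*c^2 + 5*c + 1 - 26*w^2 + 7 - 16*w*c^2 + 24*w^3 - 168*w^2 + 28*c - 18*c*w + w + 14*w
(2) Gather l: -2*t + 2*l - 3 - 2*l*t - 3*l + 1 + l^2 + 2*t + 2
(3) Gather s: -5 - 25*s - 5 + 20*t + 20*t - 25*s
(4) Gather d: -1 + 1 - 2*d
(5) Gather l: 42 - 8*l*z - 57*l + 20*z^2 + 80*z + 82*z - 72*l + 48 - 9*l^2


(1) = 4*c^2 + 33*c + 24*w^3 + w^2*(-8*c - 194) + w*(-16*c^2 - 130*c + 15) + 8
(2) = l^2 + l*(-2*t - 1)
(3) = -50*s + 40*t - 10
(4) = -2*d
(5) = -9*l^2 + l*(-8*z - 129) + 20*z^2 + 162*z + 90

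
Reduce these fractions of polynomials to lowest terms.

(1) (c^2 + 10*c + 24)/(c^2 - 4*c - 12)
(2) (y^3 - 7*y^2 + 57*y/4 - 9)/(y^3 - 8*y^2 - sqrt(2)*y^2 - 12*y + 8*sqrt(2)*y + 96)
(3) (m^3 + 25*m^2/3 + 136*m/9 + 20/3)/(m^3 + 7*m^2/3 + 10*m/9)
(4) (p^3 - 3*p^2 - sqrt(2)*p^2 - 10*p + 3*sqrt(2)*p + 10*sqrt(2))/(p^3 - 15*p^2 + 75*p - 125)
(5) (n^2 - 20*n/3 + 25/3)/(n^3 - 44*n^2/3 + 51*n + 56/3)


(1) = (c^2 + 10*c + 24)/(c^2 - 4*c - 12)
(2) = (4*y^3 - 28*y^2 + 57*y - 36)/(4*y^3 + y^2*(-32 - 4*sqrt(2)) + y*(-48 + 32*sqrt(2)) + 384)
(3) = (m + 6)/m
(4) = (p^2 + p*(2 - sqrt(2)) - 2*sqrt(2))/(p^2 - 10*p + 25)
(5) = (3*n^2 - 20*n + 25)/(3*n^3 - 44*n^2 + 153*n + 56)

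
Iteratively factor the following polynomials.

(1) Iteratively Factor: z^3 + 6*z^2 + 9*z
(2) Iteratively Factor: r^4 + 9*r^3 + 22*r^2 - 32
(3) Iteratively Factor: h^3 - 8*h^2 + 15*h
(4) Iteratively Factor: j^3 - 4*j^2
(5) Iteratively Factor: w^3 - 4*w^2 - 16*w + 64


(1) = (z + 3)*(z^2 + 3*z) = (z + 3)^2*(z)
(2) = (r - 1)*(r^3 + 10*r^2 + 32*r + 32) = (r - 1)*(r + 4)*(r^2 + 6*r + 8) = (r - 1)*(r + 4)^2*(r + 2)
(3) = (h - 3)*(h^2 - 5*h) = (h - 5)*(h - 3)*(h)
(4) = (j)*(j^2 - 4*j) = j*(j - 4)*(j)
(5) = (w - 4)*(w^2 - 16) = (w - 4)^2*(w + 4)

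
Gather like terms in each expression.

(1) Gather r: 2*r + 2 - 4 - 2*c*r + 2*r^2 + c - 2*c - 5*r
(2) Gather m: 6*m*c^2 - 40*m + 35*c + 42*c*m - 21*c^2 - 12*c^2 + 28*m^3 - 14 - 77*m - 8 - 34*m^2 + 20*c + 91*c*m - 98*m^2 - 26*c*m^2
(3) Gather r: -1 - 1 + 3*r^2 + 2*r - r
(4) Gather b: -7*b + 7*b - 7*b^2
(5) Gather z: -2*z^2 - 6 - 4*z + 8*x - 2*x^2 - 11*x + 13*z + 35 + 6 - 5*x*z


(1) = -c + 2*r^2 + r*(-2*c - 3) - 2
(2) = -33*c^2 + 55*c + 28*m^3 + m^2*(-26*c - 132) + m*(6*c^2 + 133*c - 117) - 22
(3) = 3*r^2 + r - 2
(4) = -7*b^2
(5) = -2*x^2 - 3*x - 2*z^2 + z*(9 - 5*x) + 35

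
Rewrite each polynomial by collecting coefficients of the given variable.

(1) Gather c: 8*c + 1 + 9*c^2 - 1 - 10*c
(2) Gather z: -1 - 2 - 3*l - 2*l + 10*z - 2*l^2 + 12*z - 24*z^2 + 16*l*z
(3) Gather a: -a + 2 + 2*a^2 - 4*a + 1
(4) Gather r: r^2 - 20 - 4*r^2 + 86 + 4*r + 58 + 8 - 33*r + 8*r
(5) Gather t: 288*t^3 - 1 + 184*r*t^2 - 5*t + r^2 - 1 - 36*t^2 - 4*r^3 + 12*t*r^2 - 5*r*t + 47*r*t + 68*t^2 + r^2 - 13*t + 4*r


(1) = 9*c^2 - 2*c
(2) = -2*l^2 - 5*l - 24*z^2 + z*(16*l + 22) - 3
(3) = 2*a^2 - 5*a + 3
(4) = -3*r^2 - 21*r + 132
(5) = -4*r^3 + 2*r^2 + 4*r + 288*t^3 + t^2*(184*r + 32) + t*(12*r^2 + 42*r - 18) - 2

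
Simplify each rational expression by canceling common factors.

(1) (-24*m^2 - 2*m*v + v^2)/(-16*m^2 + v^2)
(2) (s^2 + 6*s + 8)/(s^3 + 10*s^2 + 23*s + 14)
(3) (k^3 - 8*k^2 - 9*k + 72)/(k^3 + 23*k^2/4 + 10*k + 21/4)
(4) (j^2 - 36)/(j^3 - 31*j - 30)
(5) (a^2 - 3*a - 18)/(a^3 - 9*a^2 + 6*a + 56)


(1) = (-6*m + v)/(-4*m + v)
(2) = (s + 4)/(s^2 + 8*s + 7)
(3) = (4*k^2 - 44*k + 96)/(4*k^2 + 11*k + 7)
(4) = (j + 6)/(j^2 + 6*j + 5)
(5) = (a^2 - 3*a - 18)/(a^3 - 9*a^2 + 6*a + 56)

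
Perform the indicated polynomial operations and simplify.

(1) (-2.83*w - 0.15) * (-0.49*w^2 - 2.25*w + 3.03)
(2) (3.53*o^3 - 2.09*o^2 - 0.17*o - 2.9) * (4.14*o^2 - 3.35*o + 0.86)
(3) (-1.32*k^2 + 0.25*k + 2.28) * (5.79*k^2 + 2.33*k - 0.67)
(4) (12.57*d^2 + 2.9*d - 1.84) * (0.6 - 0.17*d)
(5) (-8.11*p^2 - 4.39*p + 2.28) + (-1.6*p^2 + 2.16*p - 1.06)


(1) = 1.3867*w^3 + 6.441*w^2 - 8.2374*w - 0.4545
(2) = 14.6142*o^5 - 20.4781*o^4 + 9.3335*o^3 - 13.2339*o^2 + 9.5688*o - 2.494
(3) = -7.6428*k^4 - 1.6281*k^3 + 14.6681*k^2 + 5.1449*k - 1.5276
(4) = -2.1369*d^3 + 7.049*d^2 + 2.0528*d - 1.104
(5) = -9.71*p^2 - 2.23*p + 1.22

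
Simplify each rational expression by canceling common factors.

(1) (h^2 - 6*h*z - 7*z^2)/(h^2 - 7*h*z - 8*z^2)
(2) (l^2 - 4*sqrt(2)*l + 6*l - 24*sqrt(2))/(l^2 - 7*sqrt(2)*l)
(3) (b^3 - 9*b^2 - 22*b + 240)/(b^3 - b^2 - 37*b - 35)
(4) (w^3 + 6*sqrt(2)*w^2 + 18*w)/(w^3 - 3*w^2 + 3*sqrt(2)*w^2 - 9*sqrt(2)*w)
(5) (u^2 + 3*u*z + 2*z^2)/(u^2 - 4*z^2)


(1) = (-h + 7*z)/(-h + 8*z)
(2) = (l^2 + l*(6 - 4*sqrt(2)) - 24*sqrt(2))/(l^2 - 7*sqrt(2)*l)
(3) = (b^2 - 14*b + 48)/(b^2 - 6*b - 7)
(4) = (w + 3*sqrt(2))/(w - 3)
(5) = (-u - z)/(-u + 2*z)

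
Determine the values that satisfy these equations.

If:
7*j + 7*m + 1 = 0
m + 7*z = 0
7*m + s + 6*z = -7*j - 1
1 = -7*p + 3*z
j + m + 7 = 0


Then:
No Solution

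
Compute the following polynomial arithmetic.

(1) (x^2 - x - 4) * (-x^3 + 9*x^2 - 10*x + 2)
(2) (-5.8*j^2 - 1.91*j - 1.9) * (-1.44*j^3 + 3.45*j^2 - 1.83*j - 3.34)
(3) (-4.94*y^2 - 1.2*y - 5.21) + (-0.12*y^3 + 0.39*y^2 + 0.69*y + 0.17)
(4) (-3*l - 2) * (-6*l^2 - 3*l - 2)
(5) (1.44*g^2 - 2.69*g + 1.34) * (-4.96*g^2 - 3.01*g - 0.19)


(1) = -x^5 + 10*x^4 - 15*x^3 - 24*x^2 + 38*x - 8
(2) = 8.352*j^5 - 17.2596*j^4 + 6.7605*j^3 + 16.3123*j^2 + 9.8564*j + 6.346
(3) = -0.12*y^3 - 4.55*y^2 - 0.51*y - 5.04
(4) = 18*l^3 + 21*l^2 + 12*l + 4
(5) = -7.1424*g^4 + 9.008*g^3 + 1.1769*g^2 - 3.5223*g - 0.2546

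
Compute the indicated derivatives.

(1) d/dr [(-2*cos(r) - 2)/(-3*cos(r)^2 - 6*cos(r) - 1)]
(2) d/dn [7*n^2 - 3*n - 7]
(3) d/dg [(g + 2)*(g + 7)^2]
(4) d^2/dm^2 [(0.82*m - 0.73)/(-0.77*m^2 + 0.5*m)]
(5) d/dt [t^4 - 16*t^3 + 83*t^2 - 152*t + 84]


(1) = 2*(-3*sin(r)^2 + 6*cos(r) + 8)*sin(r)/(3*cos(r)^2 + 6*cos(r) + 1)^2
(2) = 14*n - 3
(3) = (g + 7)*(3*g + 11)
(4) = (-0.972356*m^3 + 2.596902*m^2 - 1.6863*m + 0.365)/(m^3*(0.456533*m^3 - 0.88935*m^2 + 0.5775*m - 0.125))
(5) = 4*t^3 - 48*t^2 + 166*t - 152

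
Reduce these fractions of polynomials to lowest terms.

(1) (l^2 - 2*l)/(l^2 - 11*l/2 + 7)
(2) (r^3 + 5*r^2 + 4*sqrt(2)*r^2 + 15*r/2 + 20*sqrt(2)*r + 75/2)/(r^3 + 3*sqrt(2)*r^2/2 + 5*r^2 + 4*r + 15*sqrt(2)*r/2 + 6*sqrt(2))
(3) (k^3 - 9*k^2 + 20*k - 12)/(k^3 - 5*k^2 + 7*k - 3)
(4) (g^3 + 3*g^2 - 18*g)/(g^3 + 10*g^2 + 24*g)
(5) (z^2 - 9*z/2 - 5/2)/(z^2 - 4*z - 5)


(1) = 2*l/(2*l - 7)
(2) = (4*r^2 + r*(10*sqrt(2) + 20) + 50*sqrt(2))/(4*r^2 + 20*r + 16)
(3) = (k^2 - 8*k + 12)/(k^2 - 4*k + 3)
(4) = (g - 3)/(g + 4)
(5) = (2*z + 1)/(2*z + 2)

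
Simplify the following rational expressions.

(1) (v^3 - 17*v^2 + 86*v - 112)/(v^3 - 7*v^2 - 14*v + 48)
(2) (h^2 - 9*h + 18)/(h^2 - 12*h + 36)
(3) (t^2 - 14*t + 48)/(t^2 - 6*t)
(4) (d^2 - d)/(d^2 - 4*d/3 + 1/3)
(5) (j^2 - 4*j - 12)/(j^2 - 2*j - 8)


(1) = (v - 7)/(v + 3)
(2) = (h - 3)/(h - 6)
(3) = (t - 8)/t
(4) = 3*d/(3*d - 1)
(5) = (j - 6)/(j - 4)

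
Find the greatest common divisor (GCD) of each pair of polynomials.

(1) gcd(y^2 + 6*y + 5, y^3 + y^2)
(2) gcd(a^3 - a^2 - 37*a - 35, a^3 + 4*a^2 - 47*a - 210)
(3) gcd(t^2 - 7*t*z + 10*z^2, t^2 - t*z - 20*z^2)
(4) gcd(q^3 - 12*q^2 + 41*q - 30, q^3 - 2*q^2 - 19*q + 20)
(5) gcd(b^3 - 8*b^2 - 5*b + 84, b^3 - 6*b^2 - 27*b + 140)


(1) = y + 1
(2) = gcd((a - 7)*(a + 1)*(a + 5), (a - 7)*(a + 5)*(a + 6)) = a^2 - 2*a - 35
(3) = gcd((t - 5*z)*(t - 2*z), (t - 5*z)*(t + 4*z)) = -t + 5*z
(4) = gcd((q - 6)*(q - 5)*(q - 1), (q - 5)*(q - 1)*(q + 4)) = q^2 - 6*q + 5
(5) = gcd((b - 7)*(b - 4)*(b + 3), (b - 7)*(b - 4)*(b + 5)) = b^2 - 11*b + 28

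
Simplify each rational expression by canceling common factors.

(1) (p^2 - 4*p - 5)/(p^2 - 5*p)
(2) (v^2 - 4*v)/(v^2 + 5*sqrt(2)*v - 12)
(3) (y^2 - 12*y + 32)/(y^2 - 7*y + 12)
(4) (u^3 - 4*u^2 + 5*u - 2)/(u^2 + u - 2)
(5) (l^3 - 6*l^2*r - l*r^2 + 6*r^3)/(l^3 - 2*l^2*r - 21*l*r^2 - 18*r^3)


(1) = (p + 1)/p
(2) = (v^2 - 4*v)/(v^2 + 5*sqrt(2)*v - 12)
(3) = (y - 8)/(y - 3)
(4) = (u^2 - 3*u + 2)/(u + 2)
(5) = (l - r)/(l + 3*r)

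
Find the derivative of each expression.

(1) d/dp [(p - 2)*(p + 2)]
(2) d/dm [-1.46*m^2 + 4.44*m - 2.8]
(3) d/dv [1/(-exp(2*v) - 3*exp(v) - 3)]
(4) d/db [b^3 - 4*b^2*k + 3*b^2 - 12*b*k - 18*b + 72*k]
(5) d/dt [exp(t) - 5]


(1) = 2*p
(2) = 4.44 - 2.92*m
(3) = (2*exp(v) + 3)*exp(v)/(exp(2*v) + 3*exp(v) + 3)^2
(4) = 3*b^2 - 8*b*k + 6*b - 12*k - 18
(5) = exp(t)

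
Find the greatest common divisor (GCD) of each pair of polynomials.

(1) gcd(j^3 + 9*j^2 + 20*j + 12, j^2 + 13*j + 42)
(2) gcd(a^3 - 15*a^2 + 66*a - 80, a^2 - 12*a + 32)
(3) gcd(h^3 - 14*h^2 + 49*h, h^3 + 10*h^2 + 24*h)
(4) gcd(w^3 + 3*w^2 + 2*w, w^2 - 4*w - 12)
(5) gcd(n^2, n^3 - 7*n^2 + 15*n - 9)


(1) = j + 6
(2) = a - 8
(3) = gcd(h*(h - 7)^2, h*(h + 4)*(h + 6)) = h
(4) = w + 2
(5) = gcd(n^2, (n - 3)^2*(n - 1)) = 1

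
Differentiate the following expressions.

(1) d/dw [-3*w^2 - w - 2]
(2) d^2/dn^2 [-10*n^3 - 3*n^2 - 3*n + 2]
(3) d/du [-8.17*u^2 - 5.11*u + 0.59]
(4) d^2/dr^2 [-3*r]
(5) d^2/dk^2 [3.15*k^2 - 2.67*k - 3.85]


(1) = -6*w - 1
(2) = -60*n - 6
(3) = -16.34*u - 5.11
(4) = 0
(5) = 6.30000000000000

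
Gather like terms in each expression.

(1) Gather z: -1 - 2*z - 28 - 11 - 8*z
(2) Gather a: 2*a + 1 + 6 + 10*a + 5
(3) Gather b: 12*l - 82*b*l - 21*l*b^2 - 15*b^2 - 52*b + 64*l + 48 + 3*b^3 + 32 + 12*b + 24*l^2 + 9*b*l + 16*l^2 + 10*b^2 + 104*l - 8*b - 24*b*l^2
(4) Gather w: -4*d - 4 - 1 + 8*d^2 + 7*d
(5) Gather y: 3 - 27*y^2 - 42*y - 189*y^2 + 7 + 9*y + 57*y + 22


(1) = -10*z - 40
(2) = 12*a + 12
(3) = 3*b^3 + b^2*(-21*l - 5) + b*(-24*l^2 - 73*l - 48) + 40*l^2 + 180*l + 80
(4) = 8*d^2 + 3*d - 5
(5) = -216*y^2 + 24*y + 32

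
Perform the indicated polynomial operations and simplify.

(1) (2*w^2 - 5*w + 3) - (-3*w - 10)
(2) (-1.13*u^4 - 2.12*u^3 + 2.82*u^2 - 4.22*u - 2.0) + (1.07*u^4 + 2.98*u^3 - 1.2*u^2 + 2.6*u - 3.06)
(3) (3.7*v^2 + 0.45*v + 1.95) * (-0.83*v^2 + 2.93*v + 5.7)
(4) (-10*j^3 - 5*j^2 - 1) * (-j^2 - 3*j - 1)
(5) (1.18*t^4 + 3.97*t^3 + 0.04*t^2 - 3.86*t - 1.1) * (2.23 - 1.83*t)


(1) = 2*w^2 - 2*w + 13
(2) = -0.06*u^4 + 0.86*u^3 + 1.62*u^2 - 1.62*u - 5.06
(3) = -3.071*v^4 + 10.4675*v^3 + 20.79*v^2 + 8.2785*v + 11.115
(4) = 10*j^5 + 35*j^4 + 25*j^3 + 6*j^2 + 3*j + 1
(5) = -2.1594*t^5 - 4.6337*t^4 + 8.7799*t^3 + 7.153*t^2 - 6.5948*t - 2.453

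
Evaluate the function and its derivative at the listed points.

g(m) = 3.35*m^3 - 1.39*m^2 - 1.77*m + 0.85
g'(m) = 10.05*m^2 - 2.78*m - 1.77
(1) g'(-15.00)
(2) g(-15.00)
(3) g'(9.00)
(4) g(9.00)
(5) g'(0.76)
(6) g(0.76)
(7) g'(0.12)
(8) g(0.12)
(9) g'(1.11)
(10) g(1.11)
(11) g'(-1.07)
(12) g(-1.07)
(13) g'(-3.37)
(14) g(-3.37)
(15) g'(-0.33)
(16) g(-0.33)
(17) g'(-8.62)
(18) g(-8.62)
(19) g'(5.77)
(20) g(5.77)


(1) = 2301.18
(2) = -11591.60
(3) = 787.26
(4) = 2314.48
(5) = 1.92
(6) = 0.17
(7) = -1.96
(8) = 0.62
(9) = 7.53
(10) = 1.75
(11) = 12.71
(12) = -2.95
(13) = 121.74
(14) = -137.18
(15) = 0.24
(16) = 1.16
(17) = 768.95
(18) = -2232.86
(19) = 316.78
(20) = 587.90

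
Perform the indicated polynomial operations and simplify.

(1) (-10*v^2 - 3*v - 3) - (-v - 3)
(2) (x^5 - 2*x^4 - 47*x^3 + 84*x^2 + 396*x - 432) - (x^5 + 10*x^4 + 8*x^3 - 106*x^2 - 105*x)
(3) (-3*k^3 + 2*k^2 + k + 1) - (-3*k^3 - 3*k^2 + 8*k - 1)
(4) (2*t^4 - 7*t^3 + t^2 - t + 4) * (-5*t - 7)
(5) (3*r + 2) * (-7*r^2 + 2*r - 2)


(1) = -10*v^2 - 2*v
(2) = -12*x^4 - 55*x^3 + 190*x^2 + 501*x - 432
(3) = 5*k^2 - 7*k + 2
(4) = -10*t^5 + 21*t^4 + 44*t^3 - 2*t^2 - 13*t - 28
(5) = -21*r^3 - 8*r^2 - 2*r - 4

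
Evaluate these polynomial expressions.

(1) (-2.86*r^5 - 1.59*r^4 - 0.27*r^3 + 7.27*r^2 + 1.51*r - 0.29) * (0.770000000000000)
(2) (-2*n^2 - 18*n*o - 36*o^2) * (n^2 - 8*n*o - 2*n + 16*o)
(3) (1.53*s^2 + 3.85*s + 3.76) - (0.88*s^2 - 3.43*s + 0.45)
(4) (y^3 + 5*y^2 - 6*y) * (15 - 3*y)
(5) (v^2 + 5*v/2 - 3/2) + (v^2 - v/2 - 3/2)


(1) = -2.2022*r^5 - 1.2243*r^4 - 0.2079*r^3 + 5.5979*r^2 + 1.1627*r - 0.2233
(2) = -2*n^4 - 2*n^3*o + 4*n^3 + 108*n^2*o^2 + 4*n^2*o + 288*n*o^3 - 216*n*o^2 - 576*o^3
(3) = 0.65*s^2 + 7.28*s + 3.31
(4) = -3*y^4 + 93*y^2 - 90*y
(5) = 2*v^2 + 2*v - 3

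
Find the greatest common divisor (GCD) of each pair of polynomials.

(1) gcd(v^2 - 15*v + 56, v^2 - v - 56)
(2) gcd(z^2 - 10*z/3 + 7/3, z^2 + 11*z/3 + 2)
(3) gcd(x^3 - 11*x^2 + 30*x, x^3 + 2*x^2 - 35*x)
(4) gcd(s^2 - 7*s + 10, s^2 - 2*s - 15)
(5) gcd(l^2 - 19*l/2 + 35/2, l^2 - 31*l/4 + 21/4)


(1) = gcd((v - 8)*(v - 7), (v - 8)*(v + 7)) = v - 8
(2) = gcd((z - 7/3)*(z - 1), (z + 2/3)*(z + 3)) = 1
(3) = gcd(x*(x - 6)*(x - 5), x*(x - 5)*(x + 7)) = x^2 - 5*x
(4) = gcd((s - 5)*(s - 2), (s - 5)*(s + 3)) = s - 5
(5) = l - 7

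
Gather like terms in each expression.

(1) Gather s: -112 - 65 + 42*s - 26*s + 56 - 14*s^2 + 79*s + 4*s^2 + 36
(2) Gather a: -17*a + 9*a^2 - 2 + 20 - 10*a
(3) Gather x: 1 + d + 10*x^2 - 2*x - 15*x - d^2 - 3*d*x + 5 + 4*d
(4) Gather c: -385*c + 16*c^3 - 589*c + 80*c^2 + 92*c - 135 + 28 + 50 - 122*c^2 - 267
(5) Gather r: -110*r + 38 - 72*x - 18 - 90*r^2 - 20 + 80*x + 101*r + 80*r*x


(1) = -10*s^2 + 95*s - 85
(2) = 9*a^2 - 27*a + 18
(3) = -d^2 + 5*d + 10*x^2 + x*(-3*d - 17) + 6
(4) = 16*c^3 - 42*c^2 - 882*c - 324
(5) = -90*r^2 + r*(80*x - 9) + 8*x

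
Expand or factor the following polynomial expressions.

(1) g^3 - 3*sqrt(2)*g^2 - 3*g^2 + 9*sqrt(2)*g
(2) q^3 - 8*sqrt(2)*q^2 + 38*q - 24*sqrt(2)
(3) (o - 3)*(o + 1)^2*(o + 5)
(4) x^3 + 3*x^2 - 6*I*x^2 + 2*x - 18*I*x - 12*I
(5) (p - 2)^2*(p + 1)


(1) = g*(g - 3)*(g - 3*sqrt(2))
(2) = (q - 4*sqrt(2))*(q - 3*sqrt(2))*(q - sqrt(2))
(3) = o^4 + 4*o^3 - 10*o^2 - 28*o - 15
(4) = (x + 1)*(x + 2)*(x - 6*I)
(5) = p^3 - 3*p^2 + 4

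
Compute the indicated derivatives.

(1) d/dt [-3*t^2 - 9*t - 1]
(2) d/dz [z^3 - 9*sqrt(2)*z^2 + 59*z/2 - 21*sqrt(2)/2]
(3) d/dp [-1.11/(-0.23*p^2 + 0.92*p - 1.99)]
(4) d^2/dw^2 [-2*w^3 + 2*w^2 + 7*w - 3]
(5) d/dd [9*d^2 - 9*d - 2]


(1) = -6*t - 9
(2) = 3*z^2 - 18*sqrt(2)*z + 59/2
(3) = (1.0212 - 0.5106*p)/(0.23*p^2 - 0.92*p + 1.99)^2
(4) = 4 - 12*w
(5) = 18*d - 9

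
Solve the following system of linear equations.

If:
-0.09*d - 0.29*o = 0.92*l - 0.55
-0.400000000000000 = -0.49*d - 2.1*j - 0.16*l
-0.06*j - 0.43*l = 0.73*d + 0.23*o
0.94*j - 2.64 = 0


Then:
d = -6.92
j = 2.81
l = -13.18
o = 45.86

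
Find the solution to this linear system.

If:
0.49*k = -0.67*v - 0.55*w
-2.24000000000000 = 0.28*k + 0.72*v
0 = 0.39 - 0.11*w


Then:
k = 0.59
v = -3.34
w = 3.55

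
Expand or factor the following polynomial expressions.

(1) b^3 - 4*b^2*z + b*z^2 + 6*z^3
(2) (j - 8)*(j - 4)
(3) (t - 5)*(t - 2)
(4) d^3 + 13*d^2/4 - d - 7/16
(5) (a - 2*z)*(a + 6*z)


(1) = (b - 3*z)*(b - 2*z)*(b + z)
(2) = j^2 - 12*j + 32
(3) = t^2 - 7*t + 10
(4) = (d - 1/2)*(d + 1/4)*(d + 7/2)
(5) = a^2 + 4*a*z - 12*z^2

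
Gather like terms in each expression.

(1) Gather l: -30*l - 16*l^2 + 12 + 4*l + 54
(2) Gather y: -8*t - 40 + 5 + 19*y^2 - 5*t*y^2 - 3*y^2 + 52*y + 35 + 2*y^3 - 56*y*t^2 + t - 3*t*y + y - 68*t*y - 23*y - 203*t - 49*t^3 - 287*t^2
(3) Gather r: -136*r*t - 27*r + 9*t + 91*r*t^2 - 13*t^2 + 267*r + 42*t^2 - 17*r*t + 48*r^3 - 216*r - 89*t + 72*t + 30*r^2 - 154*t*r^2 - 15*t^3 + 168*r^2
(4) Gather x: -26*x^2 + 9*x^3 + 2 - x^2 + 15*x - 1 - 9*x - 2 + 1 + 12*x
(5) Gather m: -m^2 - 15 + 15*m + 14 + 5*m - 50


(1) = -16*l^2 - 26*l + 66
(2) = -49*t^3 - 287*t^2 - 210*t + 2*y^3 + y^2*(16 - 5*t) + y*(-56*t^2 - 71*t + 30)
(3) = 48*r^3 + r^2*(198 - 154*t) + r*(91*t^2 - 153*t + 24) - 15*t^3 + 29*t^2 - 8*t
(4) = 9*x^3 - 27*x^2 + 18*x
(5) = -m^2 + 20*m - 51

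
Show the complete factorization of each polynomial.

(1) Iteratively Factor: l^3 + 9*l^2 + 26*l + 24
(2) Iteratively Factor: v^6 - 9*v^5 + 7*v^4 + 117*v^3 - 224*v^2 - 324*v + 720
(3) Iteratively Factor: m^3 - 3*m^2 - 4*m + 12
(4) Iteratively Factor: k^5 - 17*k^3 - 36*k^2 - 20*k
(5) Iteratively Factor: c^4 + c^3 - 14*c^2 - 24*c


(1) = (l + 2)*(l^2 + 7*l + 12) = (l + 2)*(l + 3)*(l + 4)
(2) = (v - 5)*(v^5 - 4*v^4 - 13*v^3 + 52*v^2 + 36*v - 144) = (v - 5)*(v + 3)*(v^4 - 7*v^3 + 8*v^2 + 28*v - 48) = (v - 5)*(v + 2)*(v + 3)*(v^3 - 9*v^2 + 26*v - 24) = (v - 5)*(v - 2)*(v + 2)*(v + 3)*(v^2 - 7*v + 12) = (v - 5)*(v - 3)*(v - 2)*(v + 2)*(v + 3)*(v - 4)
(3) = (m - 3)*(m^2 - 4) = (m - 3)*(m + 2)*(m - 2)
(4) = (k - 5)*(k^4 + 5*k^3 + 8*k^2 + 4*k) = (k - 5)*(k + 2)*(k^3 + 3*k^2 + 2*k) = (k - 5)*(k + 1)*(k + 2)*(k^2 + 2*k) = (k - 5)*(k + 1)*(k + 2)^2*(k)
(5) = (c + 2)*(c^3 - c^2 - 12*c) = (c - 4)*(c + 2)*(c^2 + 3*c) = (c - 4)*(c + 2)*(c + 3)*(c)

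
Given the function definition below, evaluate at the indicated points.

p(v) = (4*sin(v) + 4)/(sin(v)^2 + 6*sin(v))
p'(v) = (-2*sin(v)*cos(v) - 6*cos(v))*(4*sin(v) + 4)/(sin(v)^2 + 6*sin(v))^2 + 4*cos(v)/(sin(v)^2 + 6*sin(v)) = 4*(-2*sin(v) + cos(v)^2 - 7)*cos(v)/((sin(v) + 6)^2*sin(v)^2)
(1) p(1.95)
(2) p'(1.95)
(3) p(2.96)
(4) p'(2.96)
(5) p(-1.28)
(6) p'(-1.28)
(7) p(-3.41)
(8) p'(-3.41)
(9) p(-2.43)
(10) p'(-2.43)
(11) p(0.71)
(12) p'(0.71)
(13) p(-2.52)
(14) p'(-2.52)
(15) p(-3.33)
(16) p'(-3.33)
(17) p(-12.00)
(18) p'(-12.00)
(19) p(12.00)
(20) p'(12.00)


(1) = 1.20
(2) = 0.31
(3) = 4.23
(4) = 20.19
(5) = -0.03
(6) = -0.25
(7) = 3.05
(8) = 9.22
(9) = -0.40
(10) = 1.27
(11) = 1.52
(12) = -1.25
(13) = -0.53
(14) = 1.69
(15) = 4.10
(16) = 18.75
(17) = 1.75
(18) = -2.02
(19) = -0.63
(20) = -2.05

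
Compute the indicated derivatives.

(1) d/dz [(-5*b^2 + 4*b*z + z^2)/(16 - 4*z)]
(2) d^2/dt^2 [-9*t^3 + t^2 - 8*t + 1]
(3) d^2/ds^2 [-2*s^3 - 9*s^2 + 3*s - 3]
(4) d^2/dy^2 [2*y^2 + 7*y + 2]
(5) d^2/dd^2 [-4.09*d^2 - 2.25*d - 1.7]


(1) = (-5*b^2 + 16*b - z^2 + 8*z)/(4*(z^2 - 8*z + 16))
(2) = 2 - 54*t
(3) = -12*s - 18
(4) = 4
(5) = -8.18000000000000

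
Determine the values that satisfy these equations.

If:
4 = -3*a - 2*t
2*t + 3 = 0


Then:
a = -1/3
t = -3/2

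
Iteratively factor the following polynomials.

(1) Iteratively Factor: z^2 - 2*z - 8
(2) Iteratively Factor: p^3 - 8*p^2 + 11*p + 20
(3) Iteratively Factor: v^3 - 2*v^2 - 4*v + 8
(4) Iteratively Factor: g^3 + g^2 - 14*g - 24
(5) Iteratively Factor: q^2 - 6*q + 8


(1) = (z - 4)*(z + 2)
(2) = (p - 4)*(p^2 - 4*p - 5) = (p - 5)*(p - 4)*(p + 1)
(3) = (v - 2)*(v^2 - 4) = (v - 2)^2*(v + 2)
(4) = (g + 3)*(g^2 - 2*g - 8) = (g - 4)*(g + 3)*(g + 2)
(5) = (q - 2)*(q - 4)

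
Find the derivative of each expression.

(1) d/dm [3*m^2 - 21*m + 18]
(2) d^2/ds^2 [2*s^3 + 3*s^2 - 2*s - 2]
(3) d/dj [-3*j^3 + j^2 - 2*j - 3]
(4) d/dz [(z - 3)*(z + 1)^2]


(1) = 6*m - 21
(2) = 12*s + 6
(3) = -9*j^2 + 2*j - 2
(4) = (z + 1)*(3*z - 5)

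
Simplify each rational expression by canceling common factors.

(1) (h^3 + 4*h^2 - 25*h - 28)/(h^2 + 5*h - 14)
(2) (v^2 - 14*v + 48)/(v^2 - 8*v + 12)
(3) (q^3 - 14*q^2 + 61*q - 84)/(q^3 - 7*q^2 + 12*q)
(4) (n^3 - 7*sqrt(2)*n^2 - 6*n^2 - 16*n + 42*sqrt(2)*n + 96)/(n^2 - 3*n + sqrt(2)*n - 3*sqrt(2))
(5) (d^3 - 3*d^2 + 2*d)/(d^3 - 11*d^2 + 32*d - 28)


(1) = (h^2 - 3*h - 4)/(h - 2)
(2) = (v - 8)/(v - 2)
(3) = (q - 7)/q
(4) = (n^2 + n*(-8*sqrt(2) - 6) + 48*sqrt(2))/(n - 3)
(5) = (d^2 - d)/(d^2 - 9*d + 14)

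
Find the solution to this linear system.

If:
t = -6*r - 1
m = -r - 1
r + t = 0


Then:
m = -4/5
r = -1/5
t = 1/5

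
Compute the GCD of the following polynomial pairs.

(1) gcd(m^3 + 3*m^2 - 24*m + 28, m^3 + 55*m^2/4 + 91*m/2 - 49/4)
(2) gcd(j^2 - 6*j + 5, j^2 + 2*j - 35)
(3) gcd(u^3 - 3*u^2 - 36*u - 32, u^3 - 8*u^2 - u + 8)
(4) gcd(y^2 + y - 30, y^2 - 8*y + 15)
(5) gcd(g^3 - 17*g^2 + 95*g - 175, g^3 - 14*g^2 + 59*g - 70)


(1) = m + 7
(2) = j - 5
(3) = u^2 - 7*u - 8
(4) = gcd((y - 5)*(y + 6), (y - 5)*(y - 3)) = y - 5
(5) = g^2 - 12*g + 35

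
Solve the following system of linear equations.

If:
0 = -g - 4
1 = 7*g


Then:
No Solution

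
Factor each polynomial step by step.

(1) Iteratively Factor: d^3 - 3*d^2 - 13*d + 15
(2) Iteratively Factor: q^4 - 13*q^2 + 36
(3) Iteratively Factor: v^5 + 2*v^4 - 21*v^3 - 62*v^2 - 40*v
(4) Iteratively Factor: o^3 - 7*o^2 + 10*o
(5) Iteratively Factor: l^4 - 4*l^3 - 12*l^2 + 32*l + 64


(1) = (d + 3)*(d^2 - 6*d + 5) = (d - 5)*(d + 3)*(d - 1)
(2) = (q + 2)*(q^3 - 2*q^2 - 9*q + 18) = (q - 3)*(q + 2)*(q^2 + q - 6) = (q - 3)*(q - 2)*(q + 2)*(q + 3)
(3) = (v + 2)*(v^4 - 21*v^2 - 20*v) = (v + 1)*(v + 2)*(v^3 - v^2 - 20*v) = (v - 5)*(v + 1)*(v + 2)*(v^2 + 4*v) = v*(v - 5)*(v + 1)*(v + 2)*(v + 4)
(4) = (o - 5)*(o^2 - 2*o) = (o - 5)*(o - 2)*(o)
(5) = (l - 4)*(l^3 - 12*l - 16) = (l - 4)^2*(l^2 + 4*l + 4) = (l - 4)^2*(l + 2)*(l + 2)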